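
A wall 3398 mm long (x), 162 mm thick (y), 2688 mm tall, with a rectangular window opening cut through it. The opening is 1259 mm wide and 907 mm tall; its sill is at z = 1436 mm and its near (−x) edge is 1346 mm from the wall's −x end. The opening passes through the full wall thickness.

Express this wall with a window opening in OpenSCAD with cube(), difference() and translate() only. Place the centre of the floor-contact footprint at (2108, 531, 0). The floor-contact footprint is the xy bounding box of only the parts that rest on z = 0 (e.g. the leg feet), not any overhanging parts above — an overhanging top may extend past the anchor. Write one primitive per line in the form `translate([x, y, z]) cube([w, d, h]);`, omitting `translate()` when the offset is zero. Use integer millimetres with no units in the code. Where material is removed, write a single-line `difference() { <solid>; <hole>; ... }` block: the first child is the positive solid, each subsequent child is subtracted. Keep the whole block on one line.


difference() { translate([409, 450, 0]) cube([3398, 162, 2688]); translate([1755, 450, 1436]) cube([1259, 162, 907]); }


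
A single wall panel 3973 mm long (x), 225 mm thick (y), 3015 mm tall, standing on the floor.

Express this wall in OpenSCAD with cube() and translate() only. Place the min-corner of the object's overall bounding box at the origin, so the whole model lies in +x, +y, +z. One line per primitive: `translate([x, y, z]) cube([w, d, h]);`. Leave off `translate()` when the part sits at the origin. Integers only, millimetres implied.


cube([3973, 225, 3015]);


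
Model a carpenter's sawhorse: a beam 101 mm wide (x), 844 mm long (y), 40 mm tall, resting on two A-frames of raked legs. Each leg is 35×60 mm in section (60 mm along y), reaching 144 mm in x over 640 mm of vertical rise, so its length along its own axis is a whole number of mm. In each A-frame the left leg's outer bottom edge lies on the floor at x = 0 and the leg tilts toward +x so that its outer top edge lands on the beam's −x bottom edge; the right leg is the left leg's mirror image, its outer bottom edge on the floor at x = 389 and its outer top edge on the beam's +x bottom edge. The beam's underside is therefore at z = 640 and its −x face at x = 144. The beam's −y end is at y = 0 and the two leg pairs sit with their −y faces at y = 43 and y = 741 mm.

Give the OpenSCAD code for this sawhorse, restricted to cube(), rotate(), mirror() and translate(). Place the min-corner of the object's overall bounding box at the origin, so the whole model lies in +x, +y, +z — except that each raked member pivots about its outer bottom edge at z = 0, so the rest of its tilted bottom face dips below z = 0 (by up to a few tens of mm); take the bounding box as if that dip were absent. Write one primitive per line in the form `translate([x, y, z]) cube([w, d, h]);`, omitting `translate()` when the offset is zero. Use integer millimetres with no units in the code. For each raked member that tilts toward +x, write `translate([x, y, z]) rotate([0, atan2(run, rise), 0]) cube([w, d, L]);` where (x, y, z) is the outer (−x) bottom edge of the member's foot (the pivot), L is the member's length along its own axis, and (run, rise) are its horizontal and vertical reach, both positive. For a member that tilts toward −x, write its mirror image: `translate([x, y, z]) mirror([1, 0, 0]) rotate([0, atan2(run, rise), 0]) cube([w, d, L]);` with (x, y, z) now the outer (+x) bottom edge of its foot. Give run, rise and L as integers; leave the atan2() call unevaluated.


// leg length = √(144² + 640²) = 656
// right-leg outer foot x = 2·144 + 101 = 389
// beam min-corner = (144, 0, 640)
translate([144, 0, 640]) cube([101, 844, 40]);
translate([0, 43, 0]) rotate([0, atan2(144, 640), 0]) cube([35, 60, 656]);
translate([389, 43, 0]) mirror([1, 0, 0]) rotate([0, atan2(144, 640), 0]) cube([35, 60, 656]);
translate([0, 741, 0]) rotate([0, atan2(144, 640), 0]) cube([35, 60, 656]);
translate([389, 741, 0]) mirror([1, 0, 0]) rotate([0, atan2(144, 640), 0]) cube([35, 60, 656]);


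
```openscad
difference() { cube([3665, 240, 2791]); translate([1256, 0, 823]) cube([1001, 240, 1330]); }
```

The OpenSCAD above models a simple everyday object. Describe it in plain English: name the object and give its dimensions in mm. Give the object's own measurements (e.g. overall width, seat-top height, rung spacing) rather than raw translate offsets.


A wall 3665 mm long (x), 240 mm thick (y), 2791 mm tall, with a rectangular window opening cut through it. The opening is 1001 mm wide and 1330 mm tall; its sill is at z = 823 mm and its near (−x) edge is 1256 mm from the wall's −x end. The opening passes through the full wall thickness.


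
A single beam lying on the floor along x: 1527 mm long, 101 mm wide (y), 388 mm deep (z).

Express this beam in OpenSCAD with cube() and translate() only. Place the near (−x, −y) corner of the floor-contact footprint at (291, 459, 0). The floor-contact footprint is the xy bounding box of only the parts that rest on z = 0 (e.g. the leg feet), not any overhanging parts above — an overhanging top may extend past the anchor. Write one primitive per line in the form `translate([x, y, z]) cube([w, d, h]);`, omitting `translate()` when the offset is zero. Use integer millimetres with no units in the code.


translate([291, 459, 0]) cube([1527, 101, 388]);


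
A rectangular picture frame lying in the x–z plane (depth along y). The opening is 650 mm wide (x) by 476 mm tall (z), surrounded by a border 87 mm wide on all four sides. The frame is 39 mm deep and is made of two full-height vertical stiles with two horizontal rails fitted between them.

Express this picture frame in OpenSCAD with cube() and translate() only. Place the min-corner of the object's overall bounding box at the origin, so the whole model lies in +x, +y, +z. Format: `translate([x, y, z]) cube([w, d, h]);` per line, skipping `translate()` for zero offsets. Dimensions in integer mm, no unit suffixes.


cube([87, 39, 650]);
translate([737, 0, 0]) cube([87, 39, 650]);
translate([87, 0, 0]) cube([650, 39, 87]);
translate([87, 0, 563]) cube([650, 39, 87]);


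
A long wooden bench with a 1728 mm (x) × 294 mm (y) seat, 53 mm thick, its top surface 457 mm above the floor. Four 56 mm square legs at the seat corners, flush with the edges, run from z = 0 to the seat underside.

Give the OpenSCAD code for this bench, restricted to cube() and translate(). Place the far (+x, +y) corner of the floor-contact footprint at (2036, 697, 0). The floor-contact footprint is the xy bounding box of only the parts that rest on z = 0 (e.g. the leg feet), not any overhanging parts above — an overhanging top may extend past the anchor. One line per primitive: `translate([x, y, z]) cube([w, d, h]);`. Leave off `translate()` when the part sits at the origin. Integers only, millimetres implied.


translate([308, 403, 404]) cube([1728, 294, 53]);
translate([308, 403, 0]) cube([56, 56, 404]);
translate([308, 641, 0]) cube([56, 56, 404]);
translate([1980, 403, 0]) cube([56, 56, 404]);
translate([1980, 641, 0]) cube([56, 56, 404]);


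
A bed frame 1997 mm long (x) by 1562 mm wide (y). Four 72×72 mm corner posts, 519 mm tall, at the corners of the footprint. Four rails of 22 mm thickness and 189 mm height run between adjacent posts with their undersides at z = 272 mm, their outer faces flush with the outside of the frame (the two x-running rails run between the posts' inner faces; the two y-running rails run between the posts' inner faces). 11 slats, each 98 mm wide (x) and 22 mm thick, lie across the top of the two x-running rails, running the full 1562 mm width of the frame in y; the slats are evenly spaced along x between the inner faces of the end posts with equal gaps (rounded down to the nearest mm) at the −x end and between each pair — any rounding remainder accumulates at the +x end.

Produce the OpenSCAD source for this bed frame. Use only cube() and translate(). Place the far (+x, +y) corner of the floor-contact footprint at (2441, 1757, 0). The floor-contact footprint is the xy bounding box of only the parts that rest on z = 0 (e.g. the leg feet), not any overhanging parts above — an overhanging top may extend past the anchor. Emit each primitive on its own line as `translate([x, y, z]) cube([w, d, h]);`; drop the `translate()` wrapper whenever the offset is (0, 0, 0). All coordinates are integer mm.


// slat z = rail_z + rail_h = 272 + 189 = 461
// slat gap = ⌊(1853 − 11·98) / 12⌋ = 64
translate([444, 195, 0]) cube([72, 72, 519]);
translate([444, 1685, 0]) cube([72, 72, 519]);
translate([2369, 195, 0]) cube([72, 72, 519]);
translate([2369, 1685, 0]) cube([72, 72, 519]);
translate([516, 195, 272]) cube([1853, 22, 189]);
translate([516, 1735, 272]) cube([1853, 22, 189]);
translate([444, 267, 272]) cube([22, 1418, 189]);
translate([2419, 267, 272]) cube([22, 1418, 189]);
translate([580, 195, 461]) cube([98, 1562, 22]);
translate([742, 195, 461]) cube([98, 1562, 22]);
translate([904, 195, 461]) cube([98, 1562, 22]);
translate([1066, 195, 461]) cube([98, 1562, 22]);
translate([1228, 195, 461]) cube([98, 1562, 22]);
translate([1390, 195, 461]) cube([98, 1562, 22]);
translate([1552, 195, 461]) cube([98, 1562, 22]);
translate([1714, 195, 461]) cube([98, 1562, 22]);
translate([1876, 195, 461]) cube([98, 1562, 22]);
translate([2038, 195, 461]) cube([98, 1562, 22]);
translate([2200, 195, 461]) cube([98, 1562, 22]);


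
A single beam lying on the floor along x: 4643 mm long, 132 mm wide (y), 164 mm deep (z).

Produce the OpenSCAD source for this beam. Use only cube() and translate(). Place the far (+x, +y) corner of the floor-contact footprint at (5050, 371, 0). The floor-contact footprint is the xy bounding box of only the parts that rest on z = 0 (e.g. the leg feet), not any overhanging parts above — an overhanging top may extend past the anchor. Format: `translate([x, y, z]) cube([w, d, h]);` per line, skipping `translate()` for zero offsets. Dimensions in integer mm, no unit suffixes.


translate([407, 239, 0]) cube([4643, 132, 164]);


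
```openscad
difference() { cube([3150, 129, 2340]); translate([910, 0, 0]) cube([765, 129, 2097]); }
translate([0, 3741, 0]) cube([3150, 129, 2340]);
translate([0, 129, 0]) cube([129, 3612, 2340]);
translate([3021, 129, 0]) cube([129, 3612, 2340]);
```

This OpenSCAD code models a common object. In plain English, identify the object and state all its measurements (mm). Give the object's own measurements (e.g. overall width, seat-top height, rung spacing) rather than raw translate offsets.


A single room: four walls, each 2340 mm tall and 129 mm thick, enclosing an outside footprint 3150×3870 mm (x × y), no floor or roof. The front and back walls (−y and +y sides) run the full x-width; the side walls fit between their inner faces. A door opening 765 mm wide and 2097 mm tall is cut through the front wall from the floor up, its −x edge 910 mm from the wall's −x end.


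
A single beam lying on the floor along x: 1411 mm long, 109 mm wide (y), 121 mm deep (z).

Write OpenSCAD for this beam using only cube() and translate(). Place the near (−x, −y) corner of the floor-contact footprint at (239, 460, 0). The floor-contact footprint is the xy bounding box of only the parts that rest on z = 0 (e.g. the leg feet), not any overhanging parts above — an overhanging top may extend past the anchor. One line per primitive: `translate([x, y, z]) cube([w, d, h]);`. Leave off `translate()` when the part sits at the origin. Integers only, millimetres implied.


translate([239, 460, 0]) cube([1411, 109, 121]);


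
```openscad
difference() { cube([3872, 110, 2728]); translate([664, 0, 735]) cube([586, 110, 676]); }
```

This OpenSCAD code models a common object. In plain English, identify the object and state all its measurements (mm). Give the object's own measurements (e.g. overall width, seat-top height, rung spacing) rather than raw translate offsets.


A wall 3872 mm long (x), 110 mm thick (y), 2728 mm tall, with a rectangular window opening cut through it. The opening is 586 mm wide and 676 mm tall; its sill is at z = 735 mm and its near (−x) edge is 664 mm from the wall's −x end. The opening passes through the full wall thickness.


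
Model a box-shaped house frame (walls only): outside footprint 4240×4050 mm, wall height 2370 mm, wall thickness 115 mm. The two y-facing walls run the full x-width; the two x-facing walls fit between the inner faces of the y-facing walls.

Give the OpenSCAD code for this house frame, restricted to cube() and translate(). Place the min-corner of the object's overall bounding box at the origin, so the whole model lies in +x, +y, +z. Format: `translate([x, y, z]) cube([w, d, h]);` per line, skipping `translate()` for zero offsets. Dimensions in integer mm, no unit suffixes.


cube([4240, 115, 2370]);
translate([0, 3935, 0]) cube([4240, 115, 2370]);
translate([0, 115, 0]) cube([115, 3820, 2370]);
translate([4125, 115, 0]) cube([115, 3820, 2370]);


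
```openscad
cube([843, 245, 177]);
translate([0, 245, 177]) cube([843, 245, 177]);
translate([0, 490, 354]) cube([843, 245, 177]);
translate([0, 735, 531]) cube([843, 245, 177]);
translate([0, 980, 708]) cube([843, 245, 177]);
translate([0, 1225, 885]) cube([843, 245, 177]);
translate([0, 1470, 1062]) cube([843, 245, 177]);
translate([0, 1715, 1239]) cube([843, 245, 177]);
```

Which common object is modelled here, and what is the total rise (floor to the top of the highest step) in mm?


A staircase. The total rise is 1416 mm.

8 identical blocks, each offset up and back from the previous — a staircase. Each step is 177 mm tall and there are 8 of them, so the total rise is 8 × 177 = 1416 mm.


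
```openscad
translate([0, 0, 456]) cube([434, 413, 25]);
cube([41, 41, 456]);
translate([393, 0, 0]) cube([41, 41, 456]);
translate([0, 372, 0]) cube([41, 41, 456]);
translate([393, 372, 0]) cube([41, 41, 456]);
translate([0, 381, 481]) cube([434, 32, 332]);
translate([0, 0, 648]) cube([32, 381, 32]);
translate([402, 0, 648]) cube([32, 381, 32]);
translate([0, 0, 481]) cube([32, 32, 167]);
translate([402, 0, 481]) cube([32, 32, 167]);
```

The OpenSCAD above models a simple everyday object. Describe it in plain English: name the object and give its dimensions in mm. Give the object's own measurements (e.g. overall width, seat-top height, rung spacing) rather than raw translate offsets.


A chair. The seat is a 434×413×25 mm slab with its top at z = 481 mm, on four 41×41 mm corner legs (flush with the seat edges, standing on z = 0). A flat backrest 32 mm thick, 332 mm tall, spans the full seat width and rises from the seat top along its +y edge, rear face flush with the rear of the seat. Two armrests of 32×32 mm section run along each side from the seat's front edge to the front of the backrest, top faces 199 mm above the seat top and outer faces flush with the seat's x-edges; a 32×32 mm post under the front of each armrest stands on the seat at the front corner.


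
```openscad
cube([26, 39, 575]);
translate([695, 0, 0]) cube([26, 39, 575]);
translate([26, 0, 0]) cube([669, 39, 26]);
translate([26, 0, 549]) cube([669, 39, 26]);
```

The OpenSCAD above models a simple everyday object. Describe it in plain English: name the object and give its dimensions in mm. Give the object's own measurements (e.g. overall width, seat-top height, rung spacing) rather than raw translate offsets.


A rectangular picture frame lying in the x–z plane (depth along y). The opening is 669 mm wide (x) by 523 mm tall (z), surrounded by a border 26 mm wide on all four sides. The frame is 39 mm deep and is made of two full-height vertical stiles with two horizontal rails fitted between them.


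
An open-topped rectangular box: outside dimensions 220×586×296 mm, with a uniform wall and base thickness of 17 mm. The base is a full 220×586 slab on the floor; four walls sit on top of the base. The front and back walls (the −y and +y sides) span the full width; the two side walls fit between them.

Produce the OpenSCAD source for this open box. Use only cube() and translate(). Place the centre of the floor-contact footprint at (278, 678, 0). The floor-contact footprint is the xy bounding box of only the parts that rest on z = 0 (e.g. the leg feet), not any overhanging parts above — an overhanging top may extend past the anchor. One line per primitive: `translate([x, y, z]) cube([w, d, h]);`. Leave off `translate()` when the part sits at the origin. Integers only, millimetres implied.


translate([168, 385, 0]) cube([220, 586, 17]);
translate([168, 385, 17]) cube([220, 17, 279]);
translate([168, 954, 17]) cube([220, 17, 279]);
translate([168, 402, 17]) cube([17, 552, 279]);
translate([371, 402, 17]) cube([17, 552, 279]);


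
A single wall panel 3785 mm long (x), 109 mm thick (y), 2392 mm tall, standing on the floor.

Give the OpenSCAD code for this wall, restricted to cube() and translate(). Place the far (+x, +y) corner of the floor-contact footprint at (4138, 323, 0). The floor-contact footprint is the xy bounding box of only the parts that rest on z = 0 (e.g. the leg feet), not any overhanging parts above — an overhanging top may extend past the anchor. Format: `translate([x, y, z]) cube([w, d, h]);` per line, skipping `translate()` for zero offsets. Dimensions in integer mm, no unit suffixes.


translate([353, 214, 0]) cube([3785, 109, 2392]);


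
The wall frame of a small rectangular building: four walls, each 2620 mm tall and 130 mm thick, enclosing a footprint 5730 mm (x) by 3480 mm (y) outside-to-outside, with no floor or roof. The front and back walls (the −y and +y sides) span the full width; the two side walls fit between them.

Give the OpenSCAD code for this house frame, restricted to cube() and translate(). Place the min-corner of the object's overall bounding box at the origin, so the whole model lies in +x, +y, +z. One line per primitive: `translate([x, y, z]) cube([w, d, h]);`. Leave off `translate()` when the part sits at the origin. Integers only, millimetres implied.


cube([5730, 130, 2620]);
translate([0, 3350, 0]) cube([5730, 130, 2620]);
translate([0, 130, 0]) cube([130, 3220, 2620]);
translate([5600, 130, 0]) cube([130, 3220, 2620]);


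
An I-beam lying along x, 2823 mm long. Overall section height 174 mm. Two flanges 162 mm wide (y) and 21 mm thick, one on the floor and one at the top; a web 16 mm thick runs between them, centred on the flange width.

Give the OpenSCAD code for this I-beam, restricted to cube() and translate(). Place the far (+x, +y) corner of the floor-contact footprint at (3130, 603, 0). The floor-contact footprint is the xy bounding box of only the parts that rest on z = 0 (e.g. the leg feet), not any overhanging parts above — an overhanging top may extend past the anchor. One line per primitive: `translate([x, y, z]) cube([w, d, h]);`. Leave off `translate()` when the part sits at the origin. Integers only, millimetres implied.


translate([307, 441, 0]) cube([2823, 162, 21]);
translate([307, 514, 21]) cube([2823, 16, 132]);
translate([307, 441, 153]) cube([2823, 162, 21]);


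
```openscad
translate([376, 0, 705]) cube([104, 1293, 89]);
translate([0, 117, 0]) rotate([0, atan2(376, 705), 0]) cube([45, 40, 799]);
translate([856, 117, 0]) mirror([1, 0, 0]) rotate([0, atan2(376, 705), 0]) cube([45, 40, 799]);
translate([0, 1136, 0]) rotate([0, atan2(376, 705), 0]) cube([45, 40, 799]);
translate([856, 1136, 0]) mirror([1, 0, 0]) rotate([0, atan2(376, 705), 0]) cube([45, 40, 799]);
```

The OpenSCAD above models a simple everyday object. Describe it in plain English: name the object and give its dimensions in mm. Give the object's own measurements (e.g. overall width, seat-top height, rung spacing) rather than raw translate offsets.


A sawhorse. A 104×1293×89 mm beam (x, y, z) sits on two A-frame leg pairs. Each pair is two raked legs of 45×40 mm section (40 mm along y) splaying symmetrically in x. Each leg rises 705 mm vertically over 376 mm of horizontal reach and is 799 mm long along its own axis. Every leg's outer bottom edge rests on the floor and its outer top edge meets a bottom edge of the beam — the left legs (tilting toward +x) meet the beam's −x bottom edge, the right legs (their mirror images, tilting toward −x) meet its +x bottom edge — so the leg tops tuck under the beam, the beam's underside is 705 mm above the floor, and the feet are 856 mm apart outside-to-outside with the beam centred between them. The two leg pairs are set in 117 mm from either end of the beam.


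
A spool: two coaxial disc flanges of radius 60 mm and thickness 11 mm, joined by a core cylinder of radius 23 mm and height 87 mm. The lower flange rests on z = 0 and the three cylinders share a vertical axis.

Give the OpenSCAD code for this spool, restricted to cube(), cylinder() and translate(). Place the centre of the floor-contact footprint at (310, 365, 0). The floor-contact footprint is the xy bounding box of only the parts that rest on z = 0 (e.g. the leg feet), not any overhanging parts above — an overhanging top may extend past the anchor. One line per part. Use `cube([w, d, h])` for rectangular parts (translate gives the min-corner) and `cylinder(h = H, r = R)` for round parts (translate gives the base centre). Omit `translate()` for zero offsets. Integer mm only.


translate([310, 365, 0]) cylinder(h = 11, r = 60);
translate([310, 365, 11]) cylinder(h = 87, r = 23);
translate([310, 365, 98]) cylinder(h = 11, r = 60);


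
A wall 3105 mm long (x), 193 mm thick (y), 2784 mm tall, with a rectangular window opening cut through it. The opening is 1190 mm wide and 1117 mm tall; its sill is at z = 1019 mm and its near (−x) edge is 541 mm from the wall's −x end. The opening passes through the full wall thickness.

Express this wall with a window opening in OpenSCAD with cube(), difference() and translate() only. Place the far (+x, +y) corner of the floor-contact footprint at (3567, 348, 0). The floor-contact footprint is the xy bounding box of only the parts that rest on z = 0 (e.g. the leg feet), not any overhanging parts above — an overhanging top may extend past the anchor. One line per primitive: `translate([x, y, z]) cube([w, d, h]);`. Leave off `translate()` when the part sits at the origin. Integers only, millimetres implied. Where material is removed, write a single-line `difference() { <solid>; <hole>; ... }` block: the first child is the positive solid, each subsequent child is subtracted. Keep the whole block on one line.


difference() { translate([462, 155, 0]) cube([3105, 193, 2784]); translate([1003, 155, 1019]) cube([1190, 193, 1117]); }


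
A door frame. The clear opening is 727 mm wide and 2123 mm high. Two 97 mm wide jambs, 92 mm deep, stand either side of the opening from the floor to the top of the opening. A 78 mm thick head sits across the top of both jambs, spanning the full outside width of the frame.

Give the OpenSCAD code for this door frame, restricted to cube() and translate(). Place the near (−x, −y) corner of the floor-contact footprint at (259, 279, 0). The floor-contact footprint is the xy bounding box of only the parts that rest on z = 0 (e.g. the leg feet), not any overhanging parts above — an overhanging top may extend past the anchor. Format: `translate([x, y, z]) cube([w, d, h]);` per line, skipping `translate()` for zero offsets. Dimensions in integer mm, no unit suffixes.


translate([259, 279, 0]) cube([97, 92, 2123]);
translate([1083, 279, 0]) cube([97, 92, 2123]);
translate([259, 279, 2123]) cube([921, 92, 78]);


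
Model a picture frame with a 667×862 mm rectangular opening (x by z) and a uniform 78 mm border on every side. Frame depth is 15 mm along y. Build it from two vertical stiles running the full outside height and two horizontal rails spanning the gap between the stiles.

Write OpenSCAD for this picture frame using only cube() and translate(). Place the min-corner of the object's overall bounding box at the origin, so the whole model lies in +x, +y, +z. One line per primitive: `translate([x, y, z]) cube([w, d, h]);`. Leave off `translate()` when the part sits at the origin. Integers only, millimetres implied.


cube([78, 15, 1018]);
translate([745, 0, 0]) cube([78, 15, 1018]);
translate([78, 0, 0]) cube([667, 15, 78]);
translate([78, 0, 940]) cube([667, 15, 78]);


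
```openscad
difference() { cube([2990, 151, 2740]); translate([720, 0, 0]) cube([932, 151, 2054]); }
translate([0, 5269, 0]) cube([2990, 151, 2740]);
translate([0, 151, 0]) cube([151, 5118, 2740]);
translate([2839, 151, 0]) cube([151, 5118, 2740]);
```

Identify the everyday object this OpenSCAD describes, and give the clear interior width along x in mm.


A single room. The interior width is 2688 mm.

Four walls enclosing a rectangle with a door in the front wall — a room. Outside width 2990 minus two 151 mm walls gives 2688 mm.


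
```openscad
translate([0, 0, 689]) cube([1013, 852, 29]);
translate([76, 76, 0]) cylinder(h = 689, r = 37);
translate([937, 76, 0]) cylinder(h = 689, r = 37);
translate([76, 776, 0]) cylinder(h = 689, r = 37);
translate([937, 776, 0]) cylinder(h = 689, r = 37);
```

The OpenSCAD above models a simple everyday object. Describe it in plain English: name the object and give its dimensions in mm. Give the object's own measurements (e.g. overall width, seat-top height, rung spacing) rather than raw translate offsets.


A rectangular dining table. The top is 1013×852×29 mm with its upper surface at z = 718 mm. It stands on four round legs of 74 mm diameter, each leg's bounding box inset 39 mm from the nearest pair of top edges, running from the floor to the underside of the top.


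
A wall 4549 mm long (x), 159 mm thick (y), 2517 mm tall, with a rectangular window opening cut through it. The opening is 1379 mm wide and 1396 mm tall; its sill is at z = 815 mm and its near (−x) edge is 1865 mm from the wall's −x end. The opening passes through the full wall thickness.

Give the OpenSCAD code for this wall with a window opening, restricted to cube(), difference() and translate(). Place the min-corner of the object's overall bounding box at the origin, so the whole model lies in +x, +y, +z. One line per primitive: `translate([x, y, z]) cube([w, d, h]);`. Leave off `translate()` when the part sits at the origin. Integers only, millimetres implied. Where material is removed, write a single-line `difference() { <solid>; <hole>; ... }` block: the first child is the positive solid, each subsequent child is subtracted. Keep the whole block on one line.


difference() { cube([4549, 159, 2517]); translate([1865, 0, 815]) cube([1379, 159, 1396]); }


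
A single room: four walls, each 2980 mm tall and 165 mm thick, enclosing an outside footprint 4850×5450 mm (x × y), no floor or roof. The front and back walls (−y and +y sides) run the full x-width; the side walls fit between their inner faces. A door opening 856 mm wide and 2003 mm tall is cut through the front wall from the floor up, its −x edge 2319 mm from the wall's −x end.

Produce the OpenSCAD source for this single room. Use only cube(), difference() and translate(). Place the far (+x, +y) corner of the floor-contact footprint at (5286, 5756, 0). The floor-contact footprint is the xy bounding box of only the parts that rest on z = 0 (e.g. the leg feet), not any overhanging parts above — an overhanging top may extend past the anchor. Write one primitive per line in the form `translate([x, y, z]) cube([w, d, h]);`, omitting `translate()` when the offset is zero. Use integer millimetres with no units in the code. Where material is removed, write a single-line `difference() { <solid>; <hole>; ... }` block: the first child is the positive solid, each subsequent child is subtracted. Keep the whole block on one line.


difference() { translate([436, 306, 0]) cube([4850, 165, 2980]); translate([2755, 306, 0]) cube([856, 165, 2003]); }
translate([436, 5591, 0]) cube([4850, 165, 2980]);
translate([436, 471, 0]) cube([165, 5120, 2980]);
translate([5121, 471, 0]) cube([165, 5120, 2980]);


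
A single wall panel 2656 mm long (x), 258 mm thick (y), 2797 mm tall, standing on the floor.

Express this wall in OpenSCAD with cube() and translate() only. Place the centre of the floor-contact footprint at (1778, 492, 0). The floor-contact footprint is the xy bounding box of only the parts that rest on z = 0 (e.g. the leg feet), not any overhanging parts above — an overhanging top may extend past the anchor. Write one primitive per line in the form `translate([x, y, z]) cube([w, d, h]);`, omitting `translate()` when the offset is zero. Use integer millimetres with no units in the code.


translate([450, 363, 0]) cube([2656, 258, 2797]);


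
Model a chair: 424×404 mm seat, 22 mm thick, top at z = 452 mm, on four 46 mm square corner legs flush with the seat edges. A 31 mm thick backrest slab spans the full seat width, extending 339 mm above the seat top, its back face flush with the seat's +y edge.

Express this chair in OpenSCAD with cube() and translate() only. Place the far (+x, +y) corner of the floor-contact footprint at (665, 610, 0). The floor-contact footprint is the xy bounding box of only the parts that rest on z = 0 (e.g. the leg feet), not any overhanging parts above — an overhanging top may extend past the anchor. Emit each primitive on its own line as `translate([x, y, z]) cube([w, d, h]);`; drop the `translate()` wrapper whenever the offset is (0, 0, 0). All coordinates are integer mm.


translate([241, 206, 430]) cube([424, 404, 22]);
translate([241, 206, 0]) cube([46, 46, 430]);
translate([619, 206, 0]) cube([46, 46, 430]);
translate([241, 564, 0]) cube([46, 46, 430]);
translate([619, 564, 0]) cube([46, 46, 430]);
translate([241, 579, 452]) cube([424, 31, 339]);


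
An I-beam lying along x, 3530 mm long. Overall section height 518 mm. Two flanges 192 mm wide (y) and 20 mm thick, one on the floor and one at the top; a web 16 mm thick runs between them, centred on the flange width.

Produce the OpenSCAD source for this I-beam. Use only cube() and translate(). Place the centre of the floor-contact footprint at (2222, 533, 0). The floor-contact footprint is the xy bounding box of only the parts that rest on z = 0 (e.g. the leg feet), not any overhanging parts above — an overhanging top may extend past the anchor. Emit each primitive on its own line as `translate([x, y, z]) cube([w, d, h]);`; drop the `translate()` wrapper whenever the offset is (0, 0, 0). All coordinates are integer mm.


translate([457, 437, 0]) cube([3530, 192, 20]);
translate([457, 525, 20]) cube([3530, 16, 478]);
translate([457, 437, 498]) cube([3530, 192, 20]);


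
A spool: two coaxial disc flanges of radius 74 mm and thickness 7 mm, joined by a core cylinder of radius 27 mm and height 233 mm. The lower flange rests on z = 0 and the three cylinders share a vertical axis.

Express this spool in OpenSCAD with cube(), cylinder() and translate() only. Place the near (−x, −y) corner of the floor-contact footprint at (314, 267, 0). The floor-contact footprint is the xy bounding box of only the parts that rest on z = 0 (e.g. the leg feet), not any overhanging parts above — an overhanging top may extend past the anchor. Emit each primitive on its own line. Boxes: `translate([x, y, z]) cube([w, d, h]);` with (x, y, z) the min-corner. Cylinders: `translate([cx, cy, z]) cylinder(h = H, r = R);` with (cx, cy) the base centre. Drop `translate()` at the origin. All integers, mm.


translate([388, 341, 0]) cylinder(h = 7, r = 74);
translate([388, 341, 7]) cylinder(h = 233, r = 27);
translate([388, 341, 240]) cylinder(h = 7, r = 74);


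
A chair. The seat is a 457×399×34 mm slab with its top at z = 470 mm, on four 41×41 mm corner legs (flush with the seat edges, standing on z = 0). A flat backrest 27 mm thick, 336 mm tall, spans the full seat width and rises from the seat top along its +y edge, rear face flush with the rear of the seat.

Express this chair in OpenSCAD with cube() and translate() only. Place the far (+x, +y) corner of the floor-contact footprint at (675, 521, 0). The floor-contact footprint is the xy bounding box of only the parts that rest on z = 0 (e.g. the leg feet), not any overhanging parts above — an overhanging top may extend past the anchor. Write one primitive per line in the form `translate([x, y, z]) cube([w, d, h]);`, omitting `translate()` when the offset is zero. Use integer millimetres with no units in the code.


// leg_h = 470 - 34 = 436
translate([218, 122, 436]) cube([457, 399, 34]);
translate([218, 122, 0]) cube([41, 41, 436]);
translate([634, 122, 0]) cube([41, 41, 436]);
translate([218, 480, 0]) cube([41, 41, 436]);
translate([634, 480, 0]) cube([41, 41, 436]);
translate([218, 494, 470]) cube([457, 27, 336]);


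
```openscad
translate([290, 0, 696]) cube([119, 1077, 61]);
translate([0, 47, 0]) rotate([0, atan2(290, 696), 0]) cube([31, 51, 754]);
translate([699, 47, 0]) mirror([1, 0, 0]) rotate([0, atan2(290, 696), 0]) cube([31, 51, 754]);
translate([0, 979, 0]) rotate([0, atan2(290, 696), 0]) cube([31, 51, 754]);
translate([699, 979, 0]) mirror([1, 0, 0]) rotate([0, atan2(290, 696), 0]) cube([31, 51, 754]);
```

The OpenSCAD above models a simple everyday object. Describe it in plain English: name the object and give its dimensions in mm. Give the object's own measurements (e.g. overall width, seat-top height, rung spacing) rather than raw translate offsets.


A sawhorse. A 119×1077×61 mm beam (x, y, z) sits on two A-frame leg pairs. Each pair is two raked legs of 31×51 mm section (51 mm along y) splaying symmetrically in x. Each leg rises 696 mm vertically over 290 mm of horizontal reach and is 754 mm long along its own axis. Every leg's outer bottom edge rests on the floor and its outer top edge meets a bottom edge of the beam — the left legs (tilting toward +x) meet the beam's −x bottom edge, the right legs (their mirror images, tilting toward −x) meet its +x bottom edge — so the leg tops tuck under the beam, the beam's underside is 696 mm above the floor, and the feet are 699 mm apart outside-to-outside with the beam centred between them. The two leg pairs are set in 47 mm from either end of the beam.


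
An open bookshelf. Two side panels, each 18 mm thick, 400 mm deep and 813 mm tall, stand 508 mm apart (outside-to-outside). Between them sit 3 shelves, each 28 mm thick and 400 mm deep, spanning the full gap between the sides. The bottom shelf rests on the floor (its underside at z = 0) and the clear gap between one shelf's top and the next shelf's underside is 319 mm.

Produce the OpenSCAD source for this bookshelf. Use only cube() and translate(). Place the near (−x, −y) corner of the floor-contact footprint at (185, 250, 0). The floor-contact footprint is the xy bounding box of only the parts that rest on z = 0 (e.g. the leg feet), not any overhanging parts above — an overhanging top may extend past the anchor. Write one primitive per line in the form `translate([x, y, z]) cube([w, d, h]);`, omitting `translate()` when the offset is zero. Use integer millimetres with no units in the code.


translate([185, 250, 0]) cube([18, 400, 813]);
translate([675, 250, 0]) cube([18, 400, 813]);
translate([203, 250, 0]) cube([472, 400, 28]);
translate([203, 250, 347]) cube([472, 400, 28]);
translate([203, 250, 694]) cube([472, 400, 28]);


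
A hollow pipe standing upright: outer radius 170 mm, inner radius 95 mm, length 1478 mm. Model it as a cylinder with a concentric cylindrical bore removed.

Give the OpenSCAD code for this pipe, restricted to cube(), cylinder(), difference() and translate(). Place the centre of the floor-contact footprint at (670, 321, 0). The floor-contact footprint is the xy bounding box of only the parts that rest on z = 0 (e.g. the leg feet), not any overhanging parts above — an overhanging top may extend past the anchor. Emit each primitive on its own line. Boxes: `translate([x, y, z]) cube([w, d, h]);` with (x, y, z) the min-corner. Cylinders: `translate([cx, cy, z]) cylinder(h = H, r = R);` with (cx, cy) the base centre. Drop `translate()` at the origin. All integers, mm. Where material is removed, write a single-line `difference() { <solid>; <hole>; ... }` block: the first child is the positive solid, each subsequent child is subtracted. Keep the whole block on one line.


difference() { translate([670, 321, 0]) cylinder(h = 1478, r = 170); translate([670, 321, 0]) cylinder(h = 1478, r = 95); }


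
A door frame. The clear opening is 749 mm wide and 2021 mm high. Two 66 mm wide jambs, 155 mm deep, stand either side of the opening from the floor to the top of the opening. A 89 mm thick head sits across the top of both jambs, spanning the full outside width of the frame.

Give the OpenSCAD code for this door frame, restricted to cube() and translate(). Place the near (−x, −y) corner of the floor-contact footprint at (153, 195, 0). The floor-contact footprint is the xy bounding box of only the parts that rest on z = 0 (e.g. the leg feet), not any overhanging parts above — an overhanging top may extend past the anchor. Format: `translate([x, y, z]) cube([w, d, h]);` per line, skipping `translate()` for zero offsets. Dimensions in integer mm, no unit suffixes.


translate([153, 195, 0]) cube([66, 155, 2021]);
translate([968, 195, 0]) cube([66, 155, 2021]);
translate([153, 195, 2021]) cube([881, 155, 89]);


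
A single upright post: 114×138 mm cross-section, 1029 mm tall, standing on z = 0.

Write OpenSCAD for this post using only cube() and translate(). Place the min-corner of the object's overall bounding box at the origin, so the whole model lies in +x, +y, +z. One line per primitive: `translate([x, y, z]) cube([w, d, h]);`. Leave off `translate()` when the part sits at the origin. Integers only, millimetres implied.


cube([114, 138, 1029]);


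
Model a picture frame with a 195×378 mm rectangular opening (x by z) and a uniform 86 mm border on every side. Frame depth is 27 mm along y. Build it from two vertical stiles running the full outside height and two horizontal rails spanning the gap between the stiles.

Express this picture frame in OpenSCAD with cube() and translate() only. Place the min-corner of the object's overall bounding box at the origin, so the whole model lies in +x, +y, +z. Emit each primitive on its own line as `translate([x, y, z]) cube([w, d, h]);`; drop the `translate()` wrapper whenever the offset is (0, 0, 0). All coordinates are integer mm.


cube([86, 27, 550]);
translate([281, 0, 0]) cube([86, 27, 550]);
translate([86, 0, 0]) cube([195, 27, 86]);
translate([86, 0, 464]) cube([195, 27, 86]);


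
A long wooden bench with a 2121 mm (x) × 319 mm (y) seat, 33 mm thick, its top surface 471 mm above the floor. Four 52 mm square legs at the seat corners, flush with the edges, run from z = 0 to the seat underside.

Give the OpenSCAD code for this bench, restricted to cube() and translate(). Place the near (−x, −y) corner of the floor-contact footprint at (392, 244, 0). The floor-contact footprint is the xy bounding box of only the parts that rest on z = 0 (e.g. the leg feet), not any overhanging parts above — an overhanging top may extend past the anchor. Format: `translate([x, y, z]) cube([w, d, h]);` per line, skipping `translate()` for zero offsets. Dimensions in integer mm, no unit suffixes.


// leg_h = 471 − 33 = 438
translate([392, 244, 438]) cube([2121, 319, 33]);
translate([392, 244, 0]) cube([52, 52, 438]);
translate([392, 511, 0]) cube([52, 52, 438]);
translate([2461, 244, 0]) cube([52, 52, 438]);
translate([2461, 511, 0]) cube([52, 52, 438]);


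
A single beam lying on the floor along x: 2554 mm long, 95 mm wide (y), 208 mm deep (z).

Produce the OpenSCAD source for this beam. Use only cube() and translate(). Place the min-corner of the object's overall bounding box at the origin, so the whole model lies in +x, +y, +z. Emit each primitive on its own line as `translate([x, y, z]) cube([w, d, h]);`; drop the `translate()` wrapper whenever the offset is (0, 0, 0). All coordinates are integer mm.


cube([2554, 95, 208]);


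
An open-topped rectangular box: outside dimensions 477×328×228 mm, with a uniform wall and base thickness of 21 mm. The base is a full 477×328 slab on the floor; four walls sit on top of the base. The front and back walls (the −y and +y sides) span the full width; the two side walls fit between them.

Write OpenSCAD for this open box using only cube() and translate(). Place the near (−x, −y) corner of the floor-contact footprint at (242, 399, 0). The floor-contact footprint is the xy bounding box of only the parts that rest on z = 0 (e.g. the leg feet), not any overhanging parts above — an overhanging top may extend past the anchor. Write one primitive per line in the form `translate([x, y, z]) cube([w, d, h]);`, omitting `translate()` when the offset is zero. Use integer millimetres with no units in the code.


translate([242, 399, 0]) cube([477, 328, 21]);
translate([242, 399, 21]) cube([477, 21, 207]);
translate([242, 706, 21]) cube([477, 21, 207]);
translate([242, 420, 21]) cube([21, 286, 207]);
translate([698, 420, 21]) cube([21, 286, 207]);
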